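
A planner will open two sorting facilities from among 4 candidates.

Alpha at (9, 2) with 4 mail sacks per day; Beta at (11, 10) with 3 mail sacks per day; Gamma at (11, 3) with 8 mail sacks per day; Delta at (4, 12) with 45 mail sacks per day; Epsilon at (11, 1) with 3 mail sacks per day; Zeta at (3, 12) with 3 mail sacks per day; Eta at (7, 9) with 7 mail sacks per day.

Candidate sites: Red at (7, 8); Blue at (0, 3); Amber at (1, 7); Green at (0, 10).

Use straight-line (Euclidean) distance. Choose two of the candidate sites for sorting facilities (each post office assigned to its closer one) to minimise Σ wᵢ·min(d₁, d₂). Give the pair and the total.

Evaluate every pair (each demand assigned to the nearer of the two):
  {Red, Green}: total = 333.2
  {Red, Amber}: total = 362.3
  {Red, Blue}: total = 363.1
  {Amber, Green}: total = 446.5
  {Blue, Green}: total = 452.3
  {Blue, Amber}: total = 510.1
Best pair: {Red, Green} with total 333.2.

{Red, Green}, total 333.2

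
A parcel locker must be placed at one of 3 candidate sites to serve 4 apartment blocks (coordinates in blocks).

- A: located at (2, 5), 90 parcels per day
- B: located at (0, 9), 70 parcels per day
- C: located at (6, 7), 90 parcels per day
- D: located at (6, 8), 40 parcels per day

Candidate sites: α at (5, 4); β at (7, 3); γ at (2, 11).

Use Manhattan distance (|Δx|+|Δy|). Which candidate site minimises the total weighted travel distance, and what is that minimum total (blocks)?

Total weighted distance at each candidate:
  α (5, 4): total = 1620
  β (7, 3): total = 2230
  γ (2, 11): total = 1820
Minimum is at α with total 1620 blocks.

α, total 1620 blocks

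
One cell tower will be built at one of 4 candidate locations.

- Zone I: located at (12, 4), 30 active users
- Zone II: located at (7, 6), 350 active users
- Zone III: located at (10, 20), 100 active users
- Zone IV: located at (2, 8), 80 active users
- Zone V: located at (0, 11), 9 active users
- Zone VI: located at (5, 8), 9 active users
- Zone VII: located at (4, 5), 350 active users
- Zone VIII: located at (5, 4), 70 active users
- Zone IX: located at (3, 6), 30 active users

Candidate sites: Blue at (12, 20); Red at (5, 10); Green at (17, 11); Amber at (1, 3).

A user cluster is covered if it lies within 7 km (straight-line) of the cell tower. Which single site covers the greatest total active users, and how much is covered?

Red, covering 898

Coverage radius r = 7 km; a point is covered iff (Δx)²+(Δy)² ≤ 7² = 49.
  Blue (12, 20): covers {Zone III} → 100
  Red (5, 10): covers {Zone II, Zone IV, Zone V, Zone VI, Zone VII, Zone VIII, Zone IX} → 898
  Green (17, 11): covers {none} → 0
  Amber (1, 3): covers {Zone II, Zone IV, Zone VI, Zone VII, Zone VIII, Zone IX} → 889
Maximum coverage at Red: 898 active users.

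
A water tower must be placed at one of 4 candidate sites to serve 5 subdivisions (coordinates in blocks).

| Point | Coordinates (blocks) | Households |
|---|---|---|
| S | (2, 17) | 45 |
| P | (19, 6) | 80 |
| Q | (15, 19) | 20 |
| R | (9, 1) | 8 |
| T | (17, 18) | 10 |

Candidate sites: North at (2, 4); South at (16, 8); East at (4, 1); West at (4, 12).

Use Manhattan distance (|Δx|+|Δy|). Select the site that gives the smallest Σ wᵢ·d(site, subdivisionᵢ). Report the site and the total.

South, total 1897 blocks

Total weighted distance at each candidate:
  North (2, 4): total = 3035
  South (16, 8): total = 1897
  East (4, 1): total = 3330
  West (4, 12): total = 2673
Minimum is at South with total 1897 blocks.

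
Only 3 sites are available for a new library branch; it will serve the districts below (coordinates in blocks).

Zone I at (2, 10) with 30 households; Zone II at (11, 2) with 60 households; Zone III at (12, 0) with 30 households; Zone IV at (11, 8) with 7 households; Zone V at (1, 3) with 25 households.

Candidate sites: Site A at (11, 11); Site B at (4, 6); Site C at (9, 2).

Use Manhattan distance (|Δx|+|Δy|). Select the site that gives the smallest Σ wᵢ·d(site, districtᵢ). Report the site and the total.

Site C, total 1001 blocks

Total weighted distance at each candidate:
  Site A (11, 11): total = 1671
  Site B (4, 6): total = 1473
  Site C (9, 2): total = 1001
Minimum is at Site C with total 1001 blocks.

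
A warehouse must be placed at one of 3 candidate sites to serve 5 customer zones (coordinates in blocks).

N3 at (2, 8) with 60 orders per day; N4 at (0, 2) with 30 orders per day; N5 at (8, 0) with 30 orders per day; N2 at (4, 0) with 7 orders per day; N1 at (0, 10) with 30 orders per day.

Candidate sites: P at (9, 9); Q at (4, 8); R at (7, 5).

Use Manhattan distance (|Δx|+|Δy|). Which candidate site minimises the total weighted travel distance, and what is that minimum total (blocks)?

Total weighted distance at each candidate:
  P (9, 9): total = 1658
  Q (4, 8): total = 1016
  R (7, 5): total = 1376
Minimum is at Q with total 1016 blocks.

Q, total 1016 blocks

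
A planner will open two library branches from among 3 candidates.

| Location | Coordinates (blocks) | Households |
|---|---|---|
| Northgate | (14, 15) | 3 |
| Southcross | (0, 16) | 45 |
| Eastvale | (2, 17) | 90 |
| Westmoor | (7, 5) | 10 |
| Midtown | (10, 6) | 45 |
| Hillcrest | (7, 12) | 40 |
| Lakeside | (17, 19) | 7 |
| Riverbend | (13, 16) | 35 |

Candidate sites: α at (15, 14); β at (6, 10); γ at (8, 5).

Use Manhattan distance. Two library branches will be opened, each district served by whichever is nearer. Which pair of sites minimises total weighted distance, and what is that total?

{α, β}, total 2265

Evaluate every pair (each demand assigned to the nearer of the two):
  {α, β}: total = 2265
  {β, γ}: total = 2429
  {α, γ}: total = 2865
Best pair: {α, β} with total 2265.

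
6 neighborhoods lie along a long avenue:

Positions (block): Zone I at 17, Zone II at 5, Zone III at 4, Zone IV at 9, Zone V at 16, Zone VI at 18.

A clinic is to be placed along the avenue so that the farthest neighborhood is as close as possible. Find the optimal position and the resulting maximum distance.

location 11, max distance 7

The 1-center on a line is the midpoint of the two extreme points: leftmost at 4, rightmost at 18.
Optimal location = (4 + 18)/2 = 11; maximum distance = (18 − 4)/2 = 7.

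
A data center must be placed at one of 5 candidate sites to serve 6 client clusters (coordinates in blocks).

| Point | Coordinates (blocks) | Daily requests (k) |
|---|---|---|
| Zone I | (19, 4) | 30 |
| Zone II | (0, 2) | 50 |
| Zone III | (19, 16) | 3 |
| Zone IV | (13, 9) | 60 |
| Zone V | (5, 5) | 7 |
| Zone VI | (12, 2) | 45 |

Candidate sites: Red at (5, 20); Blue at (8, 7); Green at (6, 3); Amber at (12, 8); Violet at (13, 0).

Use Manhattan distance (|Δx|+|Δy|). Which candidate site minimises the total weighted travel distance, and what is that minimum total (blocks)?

Amber, total 1735 blocks

Total weighted distance at each candidate:
  Red (5, 20): total = 4474
  Blue (8, 7): total = 1990
  Green (6, 3): total = 1964
  Amber (12, 8): total = 1735
  Violet (13, 0): total = 1882
Minimum is at Amber with total 1735 blocks.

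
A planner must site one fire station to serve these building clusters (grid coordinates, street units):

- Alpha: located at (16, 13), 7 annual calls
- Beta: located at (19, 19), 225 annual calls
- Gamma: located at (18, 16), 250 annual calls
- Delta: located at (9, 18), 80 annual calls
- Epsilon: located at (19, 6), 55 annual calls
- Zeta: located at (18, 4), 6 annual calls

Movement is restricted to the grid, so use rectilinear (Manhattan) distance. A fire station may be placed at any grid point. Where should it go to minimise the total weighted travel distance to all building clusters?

(18, 16)

Manhattan distance separates: Σwᵢ(|x−xᵢ|+|y−yᵢ|) = Σwᵢ|x−xᵢ| + Σwᵢ|y−yᵢ|, so x and y are optimised independently as 1-D weighted medians.
Total weight W = 623; half = 311.5.
x-coordinate, sorted with cumulative weight:
  x=9 (Delta, w=80) cum 80
  x=16 (Alpha, w=7) cum 87
  x=18 (Gamma, w=250) cum 337  ← median
  x=18 (Zeta, w=6) cum 343
  x=19 (Beta, w=225) cum 568
  x=19 (Epsilon, w=55) cum 623
⇒ x* = 18
y-coordinate, sorted with cumulative weight:
  y=4 (Zeta, w=6) cum 6
  y=6 (Epsilon, w=55) cum 61
  y=13 (Alpha, w=7) cum 68
  y=16 (Gamma, w=250) cum 318  ← median
  y=18 (Delta, w=80) cum 398
  y=19 (Beta, w=225) cum 623
⇒ y* = 16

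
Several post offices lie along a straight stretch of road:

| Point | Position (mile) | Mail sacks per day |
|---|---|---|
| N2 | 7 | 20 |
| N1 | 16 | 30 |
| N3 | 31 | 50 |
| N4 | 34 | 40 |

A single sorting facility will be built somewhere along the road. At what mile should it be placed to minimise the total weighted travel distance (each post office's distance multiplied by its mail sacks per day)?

x = 31

For a sum of weighted absolute distances on a line, the optimum is the weighted median (not the mean). Total weight W = 140; half-weight = 70.
Sort by position and accumulate weight:
  mile 7 (N2, w=20) → cum 20
  mile 16 (N1, w=30) → cum 50
  mile 31 (N3, w=50) → cum 100  ≥ 70 → median here
  mile 34 (N4, w=40) → cum 140
Optimal location: mile 31.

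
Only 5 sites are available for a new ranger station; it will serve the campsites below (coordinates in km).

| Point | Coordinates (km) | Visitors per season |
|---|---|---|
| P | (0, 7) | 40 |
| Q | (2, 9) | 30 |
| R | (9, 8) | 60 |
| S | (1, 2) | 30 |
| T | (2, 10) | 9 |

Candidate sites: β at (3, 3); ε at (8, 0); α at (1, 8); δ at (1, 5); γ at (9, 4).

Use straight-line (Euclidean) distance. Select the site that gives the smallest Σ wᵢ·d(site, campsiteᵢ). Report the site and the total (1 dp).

α, total 779.1 km

Total weighted distance at each candidate:
  β (3, 3): total = 981.8
  ε (8, 0): total = 1556.8
  α (1, 8): total = 779.1
  δ (1, 5): total = 861.7
  γ (9, 4): total = 1207.9
Minimum is at α with total 779.1 km.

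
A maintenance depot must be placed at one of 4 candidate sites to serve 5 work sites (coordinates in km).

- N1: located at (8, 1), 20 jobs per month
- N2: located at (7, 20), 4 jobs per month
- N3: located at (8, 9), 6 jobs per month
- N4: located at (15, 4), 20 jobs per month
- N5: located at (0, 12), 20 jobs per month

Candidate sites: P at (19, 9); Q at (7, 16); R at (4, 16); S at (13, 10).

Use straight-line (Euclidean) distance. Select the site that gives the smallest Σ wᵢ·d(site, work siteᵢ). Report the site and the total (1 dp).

S, total 672.7 km

Total weighted distance at each candidate:
  P (19, 9): total = 915.9
  Q (7, 16): total = 808.8
  R (4, 16): total = 817.6
  S (13, 10): total = 672.7
Minimum is at S with total 672.7 km.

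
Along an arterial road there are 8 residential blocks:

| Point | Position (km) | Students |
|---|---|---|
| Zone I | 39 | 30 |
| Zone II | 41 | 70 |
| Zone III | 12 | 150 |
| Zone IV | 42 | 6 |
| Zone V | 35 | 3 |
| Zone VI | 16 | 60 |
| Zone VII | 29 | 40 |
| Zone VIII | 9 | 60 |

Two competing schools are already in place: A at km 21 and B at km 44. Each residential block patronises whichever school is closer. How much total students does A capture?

310

The indifferent point is the midpoint (21+44)/2 = 32.5; residential blocks left of it (closer to A at 21) go to A, those right go to B.
  Zone VIII at 9 (w=60) → A
  Zone III at 12 (w=150) → A
  Zone VI at 16 (w=60) → A
  Zone VII at 29 (w=40) → A
  Zone V at 35 (w=3) → B
  Zone I at 39 (w=30) → B
  Zone II at 41 (w=70) → B
  Zone IV at 42 (w=6) → B
A captures 310; B captures 109.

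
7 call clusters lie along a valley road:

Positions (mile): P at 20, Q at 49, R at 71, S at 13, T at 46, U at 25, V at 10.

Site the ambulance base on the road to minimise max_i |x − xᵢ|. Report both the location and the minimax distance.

location 40.5, max distance 30.5

The 1-center on a line is the midpoint of the two extreme points: leftmost at 10, rightmost at 71.
Optimal location = (10 + 71)/2 = 40.5; maximum distance = (71 − 10)/2 = 30.5.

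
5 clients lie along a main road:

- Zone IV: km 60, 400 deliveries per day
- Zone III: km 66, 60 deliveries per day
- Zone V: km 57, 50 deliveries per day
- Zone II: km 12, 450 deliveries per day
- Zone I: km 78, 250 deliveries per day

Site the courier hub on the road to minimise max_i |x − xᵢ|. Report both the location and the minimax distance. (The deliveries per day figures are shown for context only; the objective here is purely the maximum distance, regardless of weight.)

location 45, max distance 33

The 1-center on a line is the midpoint of the two extreme points: leftmost at 12, rightmost at 78.
Optimal location = (12 + 78)/2 = 45; maximum distance = (78 − 12)/2 = 33.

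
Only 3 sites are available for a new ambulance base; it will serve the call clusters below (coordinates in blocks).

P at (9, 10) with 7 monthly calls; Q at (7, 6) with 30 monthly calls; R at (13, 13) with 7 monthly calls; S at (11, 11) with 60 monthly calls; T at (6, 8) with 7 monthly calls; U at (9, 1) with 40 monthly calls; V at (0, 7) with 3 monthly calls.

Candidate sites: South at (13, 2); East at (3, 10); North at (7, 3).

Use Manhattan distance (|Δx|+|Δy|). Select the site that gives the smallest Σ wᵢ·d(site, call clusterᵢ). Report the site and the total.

North, total 1220 blocks

Total weighted distance at each candidate:
  South (13, 2): total = 1466
  East (3, 10): total = 1566
  North (7, 3): total = 1220
Minimum is at North with total 1220 blocks.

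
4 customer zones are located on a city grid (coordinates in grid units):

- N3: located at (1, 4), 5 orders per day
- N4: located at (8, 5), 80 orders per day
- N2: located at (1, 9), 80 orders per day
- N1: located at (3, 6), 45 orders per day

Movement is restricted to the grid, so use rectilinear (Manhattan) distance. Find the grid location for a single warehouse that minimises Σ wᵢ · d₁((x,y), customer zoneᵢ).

Manhattan distance separates: Σwᵢ(|x−xᵢ|+|y−yᵢ|) = Σwᵢ|x−xᵢ| + Σwᵢ|y−yᵢ|, so x and y are optimised independently as 1-D weighted medians.
Total weight W = 210; half = 105.
x-coordinate, sorted with cumulative weight:
  x=1 (N3, w=5) cum 5
  x=1 (N2, w=80) cum 85
  x=3 (N1, w=45) cum 130  ← median
  x=8 (N4, w=80) cum 210
⇒ x* = 3
y-coordinate, sorted with cumulative weight:
  y=4 (N3, w=5) cum 5
  y=5 (N4, w=80) cum 85
  y=6 (N1, w=45) cum 130  ← median
  y=9 (N2, w=80) cum 210
⇒ y* = 6

(3, 6)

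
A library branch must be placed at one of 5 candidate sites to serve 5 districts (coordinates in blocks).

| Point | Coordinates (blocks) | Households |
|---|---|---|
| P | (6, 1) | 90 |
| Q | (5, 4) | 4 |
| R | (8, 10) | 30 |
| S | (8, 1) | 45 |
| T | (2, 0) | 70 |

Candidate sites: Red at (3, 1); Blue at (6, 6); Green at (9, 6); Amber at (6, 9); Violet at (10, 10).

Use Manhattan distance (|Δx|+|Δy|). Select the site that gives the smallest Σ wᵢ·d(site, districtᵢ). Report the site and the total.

Total weighted distance at each candidate:
  Red (3, 1): total = 1075
  Blue (6, 6): total = 1657
  Green (9, 6): total = 2074
  Amber (6, 9): total = 2194
  Violet (10, 10): total = 3029
Minimum is at Red with total 1075 blocks.

Red, total 1075 blocks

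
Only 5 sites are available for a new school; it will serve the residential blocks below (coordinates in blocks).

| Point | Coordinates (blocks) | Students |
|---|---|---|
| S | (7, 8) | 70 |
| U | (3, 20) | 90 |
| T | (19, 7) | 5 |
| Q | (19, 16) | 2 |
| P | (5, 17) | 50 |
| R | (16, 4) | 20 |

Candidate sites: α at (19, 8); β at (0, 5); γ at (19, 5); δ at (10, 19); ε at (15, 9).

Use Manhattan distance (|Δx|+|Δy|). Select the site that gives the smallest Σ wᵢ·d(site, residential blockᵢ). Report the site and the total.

δ, total 2599 blocks

Total weighted distance at each candidate:
  α (19, 8): total = 4671
  β (0, 5): total = 3675
  γ (19, 5): total = 5252
  δ (10, 19): total = 2599
  ε (15, 9): total = 3772
Minimum is at δ with total 2599 blocks.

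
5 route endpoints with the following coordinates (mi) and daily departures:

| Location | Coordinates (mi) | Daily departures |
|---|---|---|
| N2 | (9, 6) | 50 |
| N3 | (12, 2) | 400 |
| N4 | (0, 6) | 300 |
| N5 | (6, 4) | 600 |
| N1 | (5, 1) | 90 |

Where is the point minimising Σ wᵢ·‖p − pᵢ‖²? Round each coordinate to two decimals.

The minimiser of Σwᵢ‖p−pᵢ‖² is the weighted centroid p* = (Σwᵢpᵢ)/(Σwᵢ).
Σwᵢ = 1440.
Σwᵢxᵢ = 50·9 + 400·12 + 300·0 + 600·6 + 90·5 = 9300.
Σwᵢyᵢ = 50·6 + 400·2 + 300·6 + 600·4 + 90·1 = 5390.
x* = 9300/1440 = 6.46, y* = 5390/1440 = 3.74.

(6.46, 3.74)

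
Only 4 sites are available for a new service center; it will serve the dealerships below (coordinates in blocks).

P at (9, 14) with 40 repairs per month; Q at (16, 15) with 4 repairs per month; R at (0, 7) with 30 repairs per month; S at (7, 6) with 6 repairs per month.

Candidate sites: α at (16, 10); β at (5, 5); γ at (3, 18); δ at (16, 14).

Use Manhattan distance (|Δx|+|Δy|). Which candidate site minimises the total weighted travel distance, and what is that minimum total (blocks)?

β, total 832 blocks

Total weighted distance at each candidate:
  α (16, 10): total = 1108
  β (5, 5): total = 832
  γ (3, 18): total = 980
  δ (16, 14): total = 1076
Minimum is at β with total 832 blocks.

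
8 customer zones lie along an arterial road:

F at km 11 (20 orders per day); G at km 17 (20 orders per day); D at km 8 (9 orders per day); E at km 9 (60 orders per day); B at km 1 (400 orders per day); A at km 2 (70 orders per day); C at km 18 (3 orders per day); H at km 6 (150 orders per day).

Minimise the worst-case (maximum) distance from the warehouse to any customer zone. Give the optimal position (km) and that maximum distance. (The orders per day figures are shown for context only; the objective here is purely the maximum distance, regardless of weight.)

location 9.5, max distance 8.5

The 1-center on a line is the midpoint of the two extreme points: leftmost at 1, rightmost at 18.
Optimal location = (1 + 18)/2 = 9.5; maximum distance = (18 − 1)/2 = 8.5.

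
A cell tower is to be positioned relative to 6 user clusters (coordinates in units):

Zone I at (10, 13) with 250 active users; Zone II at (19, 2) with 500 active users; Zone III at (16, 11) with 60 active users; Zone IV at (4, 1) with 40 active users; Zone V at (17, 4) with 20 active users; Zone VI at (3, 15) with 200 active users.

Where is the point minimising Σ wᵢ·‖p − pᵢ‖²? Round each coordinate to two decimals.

The minimiser of Σwᵢ‖p−pᵢ‖² is the weighted centroid p* = (Σwᵢpᵢ)/(Σwᵢ).
Σwᵢ = 1070.
Σwᵢxᵢ = 250·10 + 500·19 + 60·16 + 40·4 + 20·17 + 200·3 = 14060.
Σwᵢyᵢ = 250·13 + 500·2 + 60·11 + 40·1 + 20·4 + 200·15 = 8030.
x* = 14060/1070 = 13.14, y* = 8030/1070 = 7.50.

(13.14, 7.50)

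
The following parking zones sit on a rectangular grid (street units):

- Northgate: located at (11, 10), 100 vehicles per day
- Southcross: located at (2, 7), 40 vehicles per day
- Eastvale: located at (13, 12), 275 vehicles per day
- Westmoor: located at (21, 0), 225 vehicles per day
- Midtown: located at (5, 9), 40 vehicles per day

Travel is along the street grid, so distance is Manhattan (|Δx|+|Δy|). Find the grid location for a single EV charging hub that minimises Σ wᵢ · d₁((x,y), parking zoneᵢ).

(13, 10)

Manhattan distance separates: Σwᵢ(|x−xᵢ|+|y−yᵢ|) = Σwᵢ|x−xᵢ| + Σwᵢ|y−yᵢ|, so x and y are optimised independently as 1-D weighted medians.
Total weight W = 680; half = 340.
x-coordinate, sorted with cumulative weight:
  x=2 (Southcross, w=40) cum 40
  x=5 (Midtown, w=40) cum 80
  x=11 (Northgate, w=100) cum 180
  x=13 (Eastvale, w=275) cum 455  ← median
  x=21 (Westmoor, w=225) cum 680
⇒ x* = 13
y-coordinate, sorted with cumulative weight:
  y=0 (Westmoor, w=225) cum 225
  y=7 (Southcross, w=40) cum 265
  y=9 (Midtown, w=40) cum 305
  y=10 (Northgate, w=100) cum 405  ← median
  y=12 (Eastvale, w=275) cum 680
⇒ y* = 10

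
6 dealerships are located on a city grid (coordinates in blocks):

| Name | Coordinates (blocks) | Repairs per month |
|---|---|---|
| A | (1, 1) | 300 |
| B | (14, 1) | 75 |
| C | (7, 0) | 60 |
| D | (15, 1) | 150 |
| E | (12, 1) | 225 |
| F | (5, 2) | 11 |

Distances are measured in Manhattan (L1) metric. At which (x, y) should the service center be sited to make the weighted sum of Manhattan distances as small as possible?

(12, 1)

Manhattan distance separates: Σwᵢ(|x−xᵢ|+|y−yᵢ|) = Σwᵢ|x−xᵢ| + Σwᵢ|y−yᵢ|, so x and y are optimised independently as 1-D weighted medians.
Total weight W = 821; half = 410.5.
x-coordinate, sorted with cumulative weight:
  x=1 (A, w=300) cum 300
  x=5 (F, w=11) cum 311
  x=7 (C, w=60) cum 371
  x=12 (E, w=225) cum 596  ← median
  x=14 (B, w=75) cum 671
  x=15 (D, w=150) cum 821
⇒ x* = 12
y-coordinate, sorted with cumulative weight:
  y=0 (C, w=60) cum 60
  y=1 (A, w=300) cum 360
  y=1 (B, w=75) cum 435  ← median
  y=1 (D, w=150) cum 585
  y=1 (E, w=225) cum 810
  y=2 (F, w=11) cum 821
⇒ y* = 1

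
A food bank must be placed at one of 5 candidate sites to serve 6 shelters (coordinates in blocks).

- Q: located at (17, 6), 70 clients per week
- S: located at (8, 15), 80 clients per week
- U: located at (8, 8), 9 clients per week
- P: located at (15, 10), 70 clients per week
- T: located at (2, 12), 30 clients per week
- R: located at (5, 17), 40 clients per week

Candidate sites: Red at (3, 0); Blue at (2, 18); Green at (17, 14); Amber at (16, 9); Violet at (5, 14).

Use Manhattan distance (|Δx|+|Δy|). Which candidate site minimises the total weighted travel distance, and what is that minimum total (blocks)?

Total weighted distance at each candidate:
  Red (3, 0): total = 5807
  Blue (2, 18): total = 4564
  Green (17, 14): total = 3025
  Amber (16, 9): total = 2891
  Violet (5, 14): total = 3051
Minimum is at Amber with total 2891 blocks.

Amber, total 2891 blocks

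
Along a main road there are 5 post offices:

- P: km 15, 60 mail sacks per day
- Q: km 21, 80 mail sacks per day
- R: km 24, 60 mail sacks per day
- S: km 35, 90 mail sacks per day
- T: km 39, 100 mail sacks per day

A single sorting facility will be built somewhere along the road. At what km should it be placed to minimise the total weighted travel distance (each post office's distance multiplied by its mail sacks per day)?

x = 24

For a sum of weighted absolute distances on a line, the optimum is the weighted median (not the mean). Total weight W = 390; half-weight = 195.
Sort by position and accumulate weight:
  km 15 (P, w=60) → cum 60
  km 21 (Q, w=80) → cum 140
  km 24 (R, w=60) → cum 200  ≥ 195 → median here
  km 35 (S, w=90) → cum 290
  km 39 (T, w=100) → cum 390
Optimal location: km 24.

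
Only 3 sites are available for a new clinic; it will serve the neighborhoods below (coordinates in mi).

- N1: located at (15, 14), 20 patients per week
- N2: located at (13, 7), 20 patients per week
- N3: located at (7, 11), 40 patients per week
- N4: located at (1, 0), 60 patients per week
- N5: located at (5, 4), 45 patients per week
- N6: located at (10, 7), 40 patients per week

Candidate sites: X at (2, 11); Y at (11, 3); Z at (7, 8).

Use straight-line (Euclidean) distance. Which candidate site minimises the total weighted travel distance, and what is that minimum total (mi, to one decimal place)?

Z, total 1369.4 mi

Total weighted distance at each candidate:
  X (2, 11): total = 2064.1
  Y (11, 3): total = 1746.4
  Z (7, 8): total = 1369.4
Minimum is at Z with total 1369.4 mi.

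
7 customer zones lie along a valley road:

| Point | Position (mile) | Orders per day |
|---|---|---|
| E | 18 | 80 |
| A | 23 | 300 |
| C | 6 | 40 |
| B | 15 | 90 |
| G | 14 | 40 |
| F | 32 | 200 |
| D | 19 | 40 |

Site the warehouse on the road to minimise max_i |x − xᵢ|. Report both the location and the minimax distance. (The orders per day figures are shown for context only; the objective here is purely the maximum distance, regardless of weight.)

location 19, max distance 13

The 1-center on a line is the midpoint of the two extreme points: leftmost at 6, rightmost at 32.
Optimal location = (6 + 32)/2 = 19; maximum distance = (32 − 6)/2 = 13.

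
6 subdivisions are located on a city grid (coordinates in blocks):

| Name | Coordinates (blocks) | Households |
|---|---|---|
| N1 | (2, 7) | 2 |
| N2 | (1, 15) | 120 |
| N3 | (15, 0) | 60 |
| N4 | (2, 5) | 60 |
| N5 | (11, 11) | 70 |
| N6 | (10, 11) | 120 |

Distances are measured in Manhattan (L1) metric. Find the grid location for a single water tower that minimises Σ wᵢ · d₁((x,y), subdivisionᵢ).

(10, 11)

Manhattan distance separates: Σwᵢ(|x−xᵢ|+|y−yᵢ|) = Σwᵢ|x−xᵢ| + Σwᵢ|y−yᵢ|, so x and y are optimised independently as 1-D weighted medians.
Total weight W = 432; half = 216.
x-coordinate, sorted with cumulative weight:
  x=1 (N2, w=120) cum 120
  x=2 (N1, w=2) cum 122
  x=2 (N4, w=60) cum 182
  x=10 (N6, w=120) cum 302  ← median
  x=11 (N5, w=70) cum 372
  x=15 (N3, w=60) cum 432
⇒ x* = 10
y-coordinate, sorted with cumulative weight:
  y=0 (N3, w=60) cum 60
  y=5 (N4, w=60) cum 120
  y=7 (N1, w=2) cum 122
  y=11 (N5, w=70) cum 192
  y=11 (N6, w=120) cum 312  ← median
  y=15 (N2, w=120) cum 432
⇒ y* = 11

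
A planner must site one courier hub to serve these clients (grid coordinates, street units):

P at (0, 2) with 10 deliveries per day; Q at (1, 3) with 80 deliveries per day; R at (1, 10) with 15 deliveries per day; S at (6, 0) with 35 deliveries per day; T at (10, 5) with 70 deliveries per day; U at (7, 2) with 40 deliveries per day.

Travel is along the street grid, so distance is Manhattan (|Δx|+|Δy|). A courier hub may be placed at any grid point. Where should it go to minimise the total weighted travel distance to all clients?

Manhattan distance separates: Σwᵢ(|x−xᵢ|+|y−yᵢ|) = Σwᵢ|x−xᵢ| + Σwᵢ|y−yᵢ|, so x and y are optimised independently as 1-D weighted medians.
Total weight W = 250; half = 125.
x-coordinate, sorted with cumulative weight:
  x=0 (P, w=10) cum 10
  x=1 (Q, w=80) cum 90
  x=1 (R, w=15) cum 105
  x=6 (S, w=35) cum 140  ← median
  x=7 (U, w=40) cum 180
  x=10 (T, w=70) cum 250
⇒ x* = 6
y-coordinate, sorted with cumulative weight:
  y=0 (S, w=35) cum 35
  y=2 (P, w=10) cum 45
  y=2 (U, w=40) cum 85
  y=3 (Q, w=80) cum 165  ← median
  y=5 (T, w=70) cum 235
  y=10 (R, w=15) cum 250
⇒ y* = 3

(6, 3)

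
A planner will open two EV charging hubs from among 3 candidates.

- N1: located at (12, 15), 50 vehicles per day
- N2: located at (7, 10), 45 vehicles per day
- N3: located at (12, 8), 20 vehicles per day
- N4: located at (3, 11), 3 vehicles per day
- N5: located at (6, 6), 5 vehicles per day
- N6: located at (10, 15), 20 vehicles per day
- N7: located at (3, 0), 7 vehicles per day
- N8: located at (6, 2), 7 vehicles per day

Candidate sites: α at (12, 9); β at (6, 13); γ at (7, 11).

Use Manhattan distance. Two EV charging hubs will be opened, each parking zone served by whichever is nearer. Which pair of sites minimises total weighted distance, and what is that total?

{α, γ}, total 722

Evaluate every pair (each demand assigned to the nearer of the two):
  {α, γ}: total = 722
  {α, β}: total = 859
  {β, γ}: total = 942
Best pair: {α, γ} with total 722.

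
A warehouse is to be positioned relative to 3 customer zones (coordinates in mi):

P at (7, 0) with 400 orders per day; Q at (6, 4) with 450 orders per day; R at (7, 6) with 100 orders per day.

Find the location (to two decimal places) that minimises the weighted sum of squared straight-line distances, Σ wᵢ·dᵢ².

The minimiser of Σwᵢ‖p−pᵢ‖² is the weighted centroid p* = (Σwᵢpᵢ)/(Σwᵢ).
Σwᵢ = 950.
Σwᵢxᵢ = 400·7 + 450·6 + 100·7 = 6200.
Σwᵢyᵢ = 400·0 + 450·4 + 100·6 = 2400.
x* = 6200/950 = 6.53, y* = 2400/950 = 2.53.

(6.53, 2.53)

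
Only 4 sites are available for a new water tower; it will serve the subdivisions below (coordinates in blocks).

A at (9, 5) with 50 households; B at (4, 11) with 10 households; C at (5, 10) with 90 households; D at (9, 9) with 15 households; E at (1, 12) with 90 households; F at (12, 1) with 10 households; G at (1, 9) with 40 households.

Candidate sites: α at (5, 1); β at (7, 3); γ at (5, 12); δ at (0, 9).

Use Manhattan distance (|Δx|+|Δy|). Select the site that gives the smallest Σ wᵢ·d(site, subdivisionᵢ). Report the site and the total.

Total weighted distance at each candidate:
  α (5, 1): total = 3400
  β (7, 3): total = 3140
  γ (5, 12): total = 1675
  δ (0, 9): total = 1985
Minimum is at γ with total 1675 blocks.

γ, total 1675 blocks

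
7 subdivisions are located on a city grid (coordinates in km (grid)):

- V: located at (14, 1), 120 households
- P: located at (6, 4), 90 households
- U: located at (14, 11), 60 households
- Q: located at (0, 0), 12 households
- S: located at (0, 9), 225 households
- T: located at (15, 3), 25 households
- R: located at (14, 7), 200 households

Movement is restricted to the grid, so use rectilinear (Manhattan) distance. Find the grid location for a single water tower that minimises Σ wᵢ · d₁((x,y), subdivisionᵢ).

Manhattan distance separates: Σwᵢ(|x−xᵢ|+|y−yᵢ|) = Σwᵢ|x−xᵢ| + Σwᵢ|y−yᵢ|, so x and y are optimised independently as 1-D weighted medians.
Total weight W = 732; half = 366.
x-coordinate, sorted with cumulative weight:
  x=0 (Q, w=12) cum 12
  x=0 (S, w=225) cum 237
  x=6 (P, w=90) cum 327
  x=14 (V, w=120) cum 447  ← median
  x=14 (U, w=60) cum 507
  x=14 (R, w=200) cum 707
  x=15 (T, w=25) cum 732
⇒ x* = 14
y-coordinate, sorted with cumulative weight:
  y=0 (Q, w=12) cum 12
  y=1 (V, w=120) cum 132
  y=3 (T, w=25) cum 157
  y=4 (P, w=90) cum 247
  y=7 (R, w=200) cum 447  ← median
  y=9 (S, w=225) cum 672
  y=11 (U, w=60) cum 732
⇒ y* = 7

(14, 7)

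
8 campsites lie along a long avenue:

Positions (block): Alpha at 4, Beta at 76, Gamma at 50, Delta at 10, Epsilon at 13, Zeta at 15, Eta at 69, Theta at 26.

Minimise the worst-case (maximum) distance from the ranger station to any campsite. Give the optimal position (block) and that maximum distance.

location 40, max distance 36

The 1-center on a line is the midpoint of the two extreme points: leftmost at 4, rightmost at 76.
Optimal location = (4 + 76)/2 = 40; maximum distance = (76 − 4)/2 = 36.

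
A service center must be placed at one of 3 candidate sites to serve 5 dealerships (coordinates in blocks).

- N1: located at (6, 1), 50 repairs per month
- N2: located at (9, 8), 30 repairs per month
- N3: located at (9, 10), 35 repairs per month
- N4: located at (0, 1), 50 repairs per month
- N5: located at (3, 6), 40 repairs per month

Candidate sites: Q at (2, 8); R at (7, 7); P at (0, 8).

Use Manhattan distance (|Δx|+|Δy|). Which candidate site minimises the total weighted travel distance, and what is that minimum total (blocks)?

Total weighted distance at each candidate:
  Q (2, 8): total = 1645
  R (7, 7): total = 1465
  P (0, 8): total = 1855
Minimum is at R with total 1465 blocks.

R, total 1465 blocks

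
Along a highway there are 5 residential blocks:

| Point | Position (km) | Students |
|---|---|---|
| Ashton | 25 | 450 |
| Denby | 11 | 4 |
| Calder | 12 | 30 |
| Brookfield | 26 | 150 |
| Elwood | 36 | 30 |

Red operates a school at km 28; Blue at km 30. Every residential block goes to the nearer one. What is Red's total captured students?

634

The indifferent point is the midpoint (28+30)/2 = 29; residential blocks left of it (closer to Red at 28) go to Red, those right go to Blue.
  Denby at 11 (w=4) → Red
  Calder at 12 (w=30) → Red
  Ashton at 25 (w=450) → Red
  Brookfield at 26 (w=150) → Red
  Elwood at 36 (w=30) → Blue
Red captures 634; Blue captures 30.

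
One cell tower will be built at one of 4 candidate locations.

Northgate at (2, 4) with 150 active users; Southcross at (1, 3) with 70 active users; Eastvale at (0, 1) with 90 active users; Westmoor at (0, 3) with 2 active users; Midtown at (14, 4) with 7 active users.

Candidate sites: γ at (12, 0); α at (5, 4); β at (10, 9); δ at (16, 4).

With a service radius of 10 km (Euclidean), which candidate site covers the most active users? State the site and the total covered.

Coverage radius r = 10 km; a point is covered iff (Δx)²+(Δy)² ≤ 10² = 100.
  γ (12, 0): covers {Midtown} → 7
  α (5, 4): covers {Northgate, Southcross, Eastvale, Westmoor, Midtown} → 319
  β (10, 9): covers {Northgate, Midtown} → 157
  δ (16, 4): covers {Midtown} → 7
Maximum coverage at α: 319 active users.

α, covering 319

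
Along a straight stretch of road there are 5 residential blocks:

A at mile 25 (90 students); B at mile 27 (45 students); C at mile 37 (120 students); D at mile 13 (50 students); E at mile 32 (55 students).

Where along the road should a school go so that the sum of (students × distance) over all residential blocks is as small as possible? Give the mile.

For a sum of weighted absolute distances on a line, the optimum is the weighted median (not the mean). Total weight W = 360; half-weight = 180.
Sort by position and accumulate weight:
  mile 13 (D, w=50) → cum 50
  mile 25 (A, w=90) → cum 140
  mile 27 (B, w=45) → cum 185  ≥ 180 → median here
  mile 32 (E, w=55) → cum 240
  mile 37 (C, w=120) → cum 360
Optimal location: mile 27.

x = 27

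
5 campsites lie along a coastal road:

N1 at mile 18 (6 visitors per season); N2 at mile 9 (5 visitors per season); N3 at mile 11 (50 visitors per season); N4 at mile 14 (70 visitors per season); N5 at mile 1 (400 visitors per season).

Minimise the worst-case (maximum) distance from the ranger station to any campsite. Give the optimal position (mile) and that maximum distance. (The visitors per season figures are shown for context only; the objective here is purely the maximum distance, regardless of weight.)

The 1-center on a line is the midpoint of the two extreme points: leftmost at 1, rightmost at 18.
Optimal location = (1 + 18)/2 = 9.5; maximum distance = (18 − 1)/2 = 8.5.

location 9.5, max distance 8.5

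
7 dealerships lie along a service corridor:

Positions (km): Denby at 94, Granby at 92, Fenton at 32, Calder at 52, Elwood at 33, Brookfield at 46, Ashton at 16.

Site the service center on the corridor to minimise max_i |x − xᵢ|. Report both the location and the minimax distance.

location 55, max distance 39

The 1-center on a line is the midpoint of the two extreme points: leftmost at 16, rightmost at 94.
Optimal location = (16 + 94)/2 = 55; maximum distance = (94 − 16)/2 = 39.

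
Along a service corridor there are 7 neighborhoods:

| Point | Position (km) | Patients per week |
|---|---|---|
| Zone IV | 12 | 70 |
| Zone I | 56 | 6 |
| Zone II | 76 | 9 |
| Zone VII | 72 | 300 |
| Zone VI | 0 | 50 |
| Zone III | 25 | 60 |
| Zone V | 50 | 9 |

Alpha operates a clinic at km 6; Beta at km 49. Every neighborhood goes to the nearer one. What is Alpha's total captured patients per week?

The indifferent point is the midpoint (6+49)/2 = 27.5; neighborhoods left of it (closer to Alpha at 6) go to Alpha, those right go to Beta.
  Zone VI at 0 (w=50) → Alpha
  Zone IV at 12 (w=70) → Alpha
  Zone III at 25 (w=60) → Alpha
  Zone V at 50 (w=9) → Beta
  Zone I at 56 (w=6) → Beta
  Zone VII at 72 (w=300) → Beta
  Zone II at 76 (w=9) → Beta
Alpha captures 180; Beta captures 324.

180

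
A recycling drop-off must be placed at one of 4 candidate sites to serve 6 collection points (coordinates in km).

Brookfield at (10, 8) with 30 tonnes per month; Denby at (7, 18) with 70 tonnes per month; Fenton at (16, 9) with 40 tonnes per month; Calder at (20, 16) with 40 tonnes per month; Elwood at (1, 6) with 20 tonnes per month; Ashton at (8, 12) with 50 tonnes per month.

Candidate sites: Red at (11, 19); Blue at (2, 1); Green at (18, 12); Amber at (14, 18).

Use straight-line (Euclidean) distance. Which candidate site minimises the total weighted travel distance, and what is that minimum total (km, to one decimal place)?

Red, total 2155.5 km

Total weighted distance at each candidate:
  Red (11, 19): total = 2155.5
  Blue (2, 1): total = 3870.0
  Green (18, 12): total = 2329.1
  Amber (14, 18): total = 2213.0
Minimum is at Red with total 2155.5 km.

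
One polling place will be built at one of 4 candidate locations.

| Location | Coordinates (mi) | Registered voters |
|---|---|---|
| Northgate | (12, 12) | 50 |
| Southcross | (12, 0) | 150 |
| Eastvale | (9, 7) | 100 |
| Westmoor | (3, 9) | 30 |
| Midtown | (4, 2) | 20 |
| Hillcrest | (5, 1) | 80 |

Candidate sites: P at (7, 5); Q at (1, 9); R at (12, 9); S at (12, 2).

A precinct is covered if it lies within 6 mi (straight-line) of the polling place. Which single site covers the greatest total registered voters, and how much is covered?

S, covering 250

Coverage radius r = 6 mi; a point is covered iff (Δx)²+(Δy)² ≤ 6² = 36.
  P (7, 5): covers {Eastvale, Westmoor, Midtown, Hillcrest} → 230
  Q (1, 9): covers {Westmoor} → 30
  R (12, 9): covers {Northgate, Eastvale} → 150
  S (12, 2): covers {Southcross, Eastvale} → 250
Maximum coverage at S: 250 registered voters.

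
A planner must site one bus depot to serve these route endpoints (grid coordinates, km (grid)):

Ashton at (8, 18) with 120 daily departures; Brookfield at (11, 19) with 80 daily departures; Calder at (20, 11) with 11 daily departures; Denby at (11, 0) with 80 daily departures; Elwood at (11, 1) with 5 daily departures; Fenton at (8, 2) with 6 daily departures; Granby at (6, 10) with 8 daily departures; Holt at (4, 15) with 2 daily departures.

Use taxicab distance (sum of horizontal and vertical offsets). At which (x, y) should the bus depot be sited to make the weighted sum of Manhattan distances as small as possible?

Manhattan distance separates: Σwᵢ(|x−xᵢ|+|y−yᵢ|) = Σwᵢ|x−xᵢ| + Σwᵢ|y−yᵢ|, so x and y are optimised independently as 1-D weighted medians.
Total weight W = 312; half = 156.
x-coordinate, sorted with cumulative weight:
  x=4 (Holt, w=2) cum 2
  x=6 (Granby, w=8) cum 10
  x=8 (Ashton, w=120) cum 130
  x=8 (Fenton, w=6) cum 136
  x=11 (Brookfield, w=80) cum 216  ← median
  x=11 (Denby, w=80) cum 296
  x=11 (Elwood, w=5) cum 301
  x=20 (Calder, w=11) cum 312
⇒ x* = 11
y-coordinate, sorted with cumulative weight:
  y=0 (Denby, w=80) cum 80
  y=1 (Elwood, w=5) cum 85
  y=2 (Fenton, w=6) cum 91
  y=10 (Granby, w=8) cum 99
  y=11 (Calder, w=11) cum 110
  y=15 (Holt, w=2) cum 112
  y=18 (Ashton, w=120) cum 232  ← median
  y=19 (Brookfield, w=80) cum 312
⇒ y* = 18

(11, 18)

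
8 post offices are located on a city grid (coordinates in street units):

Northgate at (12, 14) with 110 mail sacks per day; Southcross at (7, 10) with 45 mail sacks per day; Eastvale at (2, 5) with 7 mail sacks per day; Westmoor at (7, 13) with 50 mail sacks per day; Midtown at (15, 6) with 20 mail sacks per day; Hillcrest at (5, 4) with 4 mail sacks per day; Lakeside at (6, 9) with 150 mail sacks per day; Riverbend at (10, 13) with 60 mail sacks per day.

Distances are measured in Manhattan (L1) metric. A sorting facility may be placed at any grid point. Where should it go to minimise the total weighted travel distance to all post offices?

Manhattan distance separates: Σwᵢ(|x−xᵢ|+|y−yᵢ|) = Σwᵢ|x−xᵢ| + Σwᵢ|y−yᵢ|, so x and y are optimised independently as 1-D weighted medians.
Total weight W = 446; half = 223.
x-coordinate, sorted with cumulative weight:
  x=2 (Eastvale, w=7) cum 7
  x=5 (Hillcrest, w=4) cum 11
  x=6 (Lakeside, w=150) cum 161
  x=7 (Southcross, w=45) cum 206
  x=7 (Westmoor, w=50) cum 256  ← median
  x=10 (Riverbend, w=60) cum 316
  x=12 (Northgate, w=110) cum 426
  x=15 (Midtown, w=20) cum 446
⇒ x* = 7
y-coordinate, sorted with cumulative weight:
  y=4 (Hillcrest, w=4) cum 4
  y=5 (Eastvale, w=7) cum 11
  y=6 (Midtown, w=20) cum 31
  y=9 (Lakeside, w=150) cum 181
  y=10 (Southcross, w=45) cum 226  ← median
  y=13 (Westmoor, w=50) cum 276
  y=13 (Riverbend, w=60) cum 336
  y=14 (Northgate, w=110) cum 446
⇒ y* = 10

(7, 10)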